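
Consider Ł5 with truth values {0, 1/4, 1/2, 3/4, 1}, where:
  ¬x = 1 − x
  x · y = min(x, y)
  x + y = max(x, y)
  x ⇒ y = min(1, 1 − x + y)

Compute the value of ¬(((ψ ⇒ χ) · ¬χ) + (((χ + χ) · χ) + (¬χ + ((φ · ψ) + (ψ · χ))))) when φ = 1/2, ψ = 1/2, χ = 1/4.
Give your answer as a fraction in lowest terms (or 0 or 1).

ψ ⇒ χ = 1/2 ⇒ 1/4 = 3/4
¬χ = ¬1/4 = 3/4
(ψ ⇒ χ) · ¬χ = 3/4 · 3/4 = 3/4
χ + χ = 1/4 + 1/4 = 1/4
(χ + χ) · χ = 1/4 · 1/4 = 1/4
¬χ = ¬1/4 = 3/4
φ · ψ = 1/2 · 1/2 = 1/2
ψ · χ = 1/2 · 1/4 = 1/4
(φ · ψ) + (ψ · χ) = 1/2 + 1/4 = 1/2
¬χ + ((φ · ψ) + (ψ · χ)) = 3/4 + 1/2 = 3/4
((χ + χ) · χ) + (¬χ + ((φ · ψ) + (ψ · χ))) = 1/4 + 3/4 = 3/4
((ψ ⇒ χ) · ¬χ) + (((χ + χ) · χ) + (¬χ + ((φ · ψ) + (ψ · χ)))) = 3/4 + 3/4 = 3/4
¬(((ψ ⇒ χ) · ¬χ) + (((χ + χ) · χ) + (¬χ + ((φ · ψ) + (ψ · χ))))) = ¬3/4 = 1/4

1/4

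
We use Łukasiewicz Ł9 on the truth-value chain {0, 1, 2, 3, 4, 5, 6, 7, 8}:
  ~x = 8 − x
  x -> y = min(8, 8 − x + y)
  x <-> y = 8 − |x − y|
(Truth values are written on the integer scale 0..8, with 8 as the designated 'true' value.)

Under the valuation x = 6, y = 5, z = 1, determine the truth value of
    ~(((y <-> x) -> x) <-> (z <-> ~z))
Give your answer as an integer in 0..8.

5

y <-> x = 5 <-> 6 = 7
(y <-> x) -> x = 7 -> 6 = 7
~z = ~1 = 7
z <-> ~z = 1 <-> 7 = 2
((y <-> x) -> x) <-> (z <-> ~z) = 7 <-> 2 = 3
~(((y <-> x) -> x) <-> (z <-> ~z)) = ~3 = 5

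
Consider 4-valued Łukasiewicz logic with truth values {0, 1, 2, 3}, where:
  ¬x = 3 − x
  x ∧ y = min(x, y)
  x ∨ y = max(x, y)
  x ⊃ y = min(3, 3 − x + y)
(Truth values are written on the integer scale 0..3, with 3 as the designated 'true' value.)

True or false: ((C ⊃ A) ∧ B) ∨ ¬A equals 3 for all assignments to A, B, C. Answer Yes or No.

Counterexample: take A = 1, B = 0, C = 0.
C ⊃ A = 0 ⊃ 1 = 3
(C ⊃ A) ∧ B = 3 ∧ 0 = 0
¬A = ¬1 = 2
((C ⊃ A) ∧ B) ∨ ¬A = 0 ∨ 2 = 2
This gives 2 ≠ 3.

No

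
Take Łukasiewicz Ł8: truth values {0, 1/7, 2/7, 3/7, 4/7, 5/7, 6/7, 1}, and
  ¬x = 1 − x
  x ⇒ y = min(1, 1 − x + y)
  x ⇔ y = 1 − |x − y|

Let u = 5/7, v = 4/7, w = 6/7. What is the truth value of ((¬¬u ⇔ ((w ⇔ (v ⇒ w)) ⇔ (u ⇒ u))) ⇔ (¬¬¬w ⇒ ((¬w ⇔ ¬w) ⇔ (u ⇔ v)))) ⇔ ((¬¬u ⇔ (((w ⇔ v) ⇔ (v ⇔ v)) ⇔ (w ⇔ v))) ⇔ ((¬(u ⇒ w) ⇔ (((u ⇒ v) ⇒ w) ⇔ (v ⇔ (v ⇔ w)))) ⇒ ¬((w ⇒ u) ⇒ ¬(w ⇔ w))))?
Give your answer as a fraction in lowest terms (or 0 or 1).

¬u = ¬5/7 = 2/7
¬¬u = ¬2/7 = 5/7
v ⇒ w = 4/7 ⇒ 6/7 = 1
w ⇔ (v ⇒ w) = 6/7 ⇔ 1 = 6/7
u ⇒ u = 5/7 ⇒ 5/7 = 1
(w ⇔ (v ⇒ w)) ⇔ (u ⇒ u) = 6/7 ⇔ 1 = 6/7
¬¬u ⇔ ((w ⇔ (v ⇒ w)) ⇔ (u ⇒ u)) = 5/7 ⇔ 6/7 = 6/7
¬w = ¬6/7 = 1/7
¬¬w = ¬1/7 = 6/7
¬¬¬w = ¬6/7 = 1/7
¬w = ¬6/7 = 1/7
¬w = ¬6/7 = 1/7
¬w ⇔ ¬w = 1/7 ⇔ 1/7 = 1
u ⇔ v = 5/7 ⇔ 4/7 = 6/7
(¬w ⇔ ¬w) ⇔ (u ⇔ v) = 1 ⇔ 6/7 = 6/7
¬¬¬w ⇒ ((¬w ⇔ ¬w) ⇔ (u ⇔ v)) = 1/7 ⇒ 6/7 = 1
(¬¬u ⇔ ((w ⇔ (v ⇒ w)) ⇔ (u ⇒ u))) ⇔ (¬¬¬w ⇒ ((¬w ⇔ ¬w) ⇔ (u ⇔ v))) = 6/7 ⇔ 1 = 6/7
¬u = ¬5/7 = 2/7
¬¬u = ¬2/7 = 5/7
w ⇔ v = 6/7 ⇔ 4/7 = 5/7
v ⇔ v = 4/7 ⇔ 4/7 = 1
(w ⇔ v) ⇔ (v ⇔ v) = 5/7 ⇔ 1 = 5/7
w ⇔ v = 6/7 ⇔ 4/7 = 5/7
((w ⇔ v) ⇔ (v ⇔ v)) ⇔ (w ⇔ v) = 5/7 ⇔ 5/7 = 1
¬¬u ⇔ (((w ⇔ v) ⇔ (v ⇔ v)) ⇔ (w ⇔ v)) = 5/7 ⇔ 1 = 5/7
u ⇒ w = 5/7 ⇒ 6/7 = 1
¬(u ⇒ w) = ¬1 = 0
u ⇒ v = 5/7 ⇒ 4/7 = 6/7
(u ⇒ v) ⇒ w = 6/7 ⇒ 6/7 = 1
v ⇔ w = 4/7 ⇔ 6/7 = 5/7
v ⇔ (v ⇔ w) = 4/7 ⇔ 5/7 = 6/7
((u ⇒ v) ⇒ w) ⇔ (v ⇔ (v ⇔ w)) = 1 ⇔ 6/7 = 6/7
¬(u ⇒ w) ⇔ (((u ⇒ v) ⇒ w) ⇔ (v ⇔ (v ⇔ w))) = 0 ⇔ 6/7 = 1/7
w ⇒ u = 6/7 ⇒ 5/7 = 6/7
w ⇔ w = 6/7 ⇔ 6/7 = 1
¬(w ⇔ w) = ¬1 = 0
(w ⇒ u) ⇒ ¬(w ⇔ w) = 6/7 ⇒ 0 = 1/7
¬((w ⇒ u) ⇒ ¬(w ⇔ w)) = ¬1/7 = 6/7
(¬(u ⇒ w) ⇔ (((u ⇒ v) ⇒ w) ⇔ (v ⇔ (v ⇔ w)))) ⇒ ¬((w ⇒ u) ⇒ ¬(w ⇔ w)) = 1/7 ⇒ 6/7 = 1
(¬¬u ⇔ (((w ⇔ v) ⇔ (v ⇔ v)) ⇔ (w ⇔ v))) ⇔ ((¬(u ⇒ w) ⇔ (((u ⇒ v) ⇒ w) ⇔ (v ⇔ (v ⇔ w)))) ⇒ ¬((w ⇒ u) ⇒ ¬(w ⇔ w))) = 5/7 ⇔ 1 = 5/7
((¬¬u ⇔ ((w ⇔ (v ⇒ w)) ⇔ (u ⇒ u))) ⇔ (¬¬¬w ⇒ ((¬w ⇔ ¬w) ⇔ (u ⇔ v)))) ⇔ ((¬¬u ⇔ (((w ⇔ v) ⇔ (v ⇔ v)) ⇔ (w ⇔ v))) ⇔ ((¬(u ⇒ w) ⇔ (((u ⇒ v) ⇒ w) ⇔ (v ⇔ (v ⇔ w)))) ⇒ ¬((w ⇒ u) ⇒ ¬(w ⇔ w)))) = 6/7 ⇔ 5/7 = 6/7

6/7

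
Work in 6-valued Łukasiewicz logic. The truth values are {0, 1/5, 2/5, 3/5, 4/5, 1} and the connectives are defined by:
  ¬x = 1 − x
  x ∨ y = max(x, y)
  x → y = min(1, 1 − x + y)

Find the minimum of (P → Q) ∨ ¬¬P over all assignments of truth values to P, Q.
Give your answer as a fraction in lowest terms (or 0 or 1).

3/5

Take P = 2/5, Q = 0:
P → Q = 2/5 → 0 = 3/5
¬P = ¬2/5 = 3/5
¬¬P = ¬3/5 = 2/5
(P → Q) ∨ ¬¬P = 3/5 ∨ 2/5 = 3/5
No assignment yields a value below 3/5, so this is the minimum.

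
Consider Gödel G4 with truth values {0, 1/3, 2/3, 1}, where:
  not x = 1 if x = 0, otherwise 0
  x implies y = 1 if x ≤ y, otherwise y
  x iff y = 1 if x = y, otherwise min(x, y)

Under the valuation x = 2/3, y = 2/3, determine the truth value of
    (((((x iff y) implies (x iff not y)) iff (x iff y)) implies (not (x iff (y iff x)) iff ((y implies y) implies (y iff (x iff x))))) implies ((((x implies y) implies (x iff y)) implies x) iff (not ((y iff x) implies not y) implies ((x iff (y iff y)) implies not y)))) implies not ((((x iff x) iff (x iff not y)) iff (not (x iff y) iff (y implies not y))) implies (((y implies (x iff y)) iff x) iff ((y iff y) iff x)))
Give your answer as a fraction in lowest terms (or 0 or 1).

1

x iff y = 2/3 iff 2/3 = 1
not y = not 2/3 = 0
x iff not y = 2/3 iff 0 = 0
(x iff y) implies (x iff not y) = 1 implies 0 = 0
x iff y = 2/3 iff 2/3 = 1
((x iff y) implies (x iff not y)) iff (x iff y) = 0 iff 1 = 0
y iff x = 2/3 iff 2/3 = 1
x iff (y iff x) = 2/3 iff 1 = 2/3
not (x iff (y iff x)) = not 2/3 = 0
y implies y = 2/3 implies 2/3 = 1
x iff x = 2/3 iff 2/3 = 1
y iff (x iff x) = 2/3 iff 1 = 2/3
(y implies y) implies (y iff (x iff x)) = 1 implies 2/3 = 2/3
not (x iff (y iff x)) iff ((y implies y) implies (y iff (x iff x))) = 0 iff 2/3 = 0
(((x iff y) implies (x iff not y)) iff (x iff y)) implies (not (x iff (y iff x)) iff ((y implies y) implies (y iff (x iff x)))) = 0 implies 0 = 1
x implies y = 2/3 implies 2/3 = 1
x iff y = 2/3 iff 2/3 = 1
(x implies y) implies (x iff y) = 1 implies 1 = 1
((x implies y) implies (x iff y)) implies x = 1 implies 2/3 = 2/3
y iff x = 2/3 iff 2/3 = 1
not y = not 2/3 = 0
(y iff x) implies not y = 1 implies 0 = 0
not ((y iff x) implies not y) = not 0 = 1
y iff y = 2/3 iff 2/3 = 1
x iff (y iff y) = 2/3 iff 1 = 2/3
not y = not 2/3 = 0
(x iff (y iff y)) implies not y = 2/3 implies 0 = 0
not ((y iff x) implies not y) implies ((x iff (y iff y)) implies not y) = 1 implies 0 = 0
(((x implies y) implies (x iff y)) implies x) iff (not ((y iff x) implies not y) implies ((x iff (y iff y)) implies not y)) = 2/3 iff 0 = 0
((((x iff y) implies (x iff not y)) iff (x iff y)) implies (not (x iff (y iff x)) iff ((y implies y) implies (y iff (x iff x))))) implies ((((x implies y) implies (x iff y)) implies x) iff (not ((y iff x) implies not y) implies ((x iff (y iff y)) implies not y))) = 1 implies 0 = 0
x iff x = 2/3 iff 2/3 = 1
not y = not 2/3 = 0
x iff not y = 2/3 iff 0 = 0
(x iff x) iff (x iff not y) = 1 iff 0 = 0
x iff y = 2/3 iff 2/3 = 1
not (x iff y) = not 1 = 0
not y = not 2/3 = 0
y implies not y = 2/3 implies 0 = 0
not (x iff y) iff (y implies not y) = 0 iff 0 = 1
((x iff x) iff (x iff not y)) iff (not (x iff y) iff (y implies not y)) = 0 iff 1 = 0
x iff y = 2/3 iff 2/3 = 1
y implies (x iff y) = 2/3 implies 1 = 1
(y implies (x iff y)) iff x = 1 iff 2/3 = 2/3
y iff y = 2/3 iff 2/3 = 1
(y iff y) iff x = 1 iff 2/3 = 2/3
((y implies (x iff y)) iff x) iff ((y iff y) iff x) = 2/3 iff 2/3 = 1
(((x iff x) iff (x iff not y)) iff (not (x iff y) iff (y implies not y))) implies (((y implies (x iff y)) iff x) iff ((y iff y) iff x)) = 0 implies 1 = 1
not ((((x iff x) iff (x iff not y)) iff (not (x iff y) iff (y implies not y))) implies (((y implies (x iff y)) iff x) iff ((y iff y) iff x))) = not 1 = 0
(((((x iff y) implies (x iff not y)) iff (x iff y)) implies (not (x iff (y iff x)) iff ((y implies y) implies (y iff (x iff x))))) implies ((((x implies y) implies (x iff y)) implies x) iff (not ((y iff x) implies not y) implies ((x iff (y iff y)) implies not y)))) implies not ((((x iff x) iff (x iff not y)) iff (not (x iff y) iff (y implies not y))) implies (((y implies (x iff y)) iff x) iff ((y iff y) iff x))) = 0 implies 0 = 1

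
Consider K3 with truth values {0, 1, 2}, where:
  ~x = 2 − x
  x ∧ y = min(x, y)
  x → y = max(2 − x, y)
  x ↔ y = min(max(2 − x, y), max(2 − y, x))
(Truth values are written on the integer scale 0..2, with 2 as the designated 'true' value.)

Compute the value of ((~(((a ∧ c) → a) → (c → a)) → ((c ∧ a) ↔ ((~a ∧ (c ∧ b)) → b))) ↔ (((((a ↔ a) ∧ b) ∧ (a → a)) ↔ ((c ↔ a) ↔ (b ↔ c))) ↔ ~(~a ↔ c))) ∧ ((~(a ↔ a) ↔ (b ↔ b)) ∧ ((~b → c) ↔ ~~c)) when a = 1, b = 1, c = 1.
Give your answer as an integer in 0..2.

1

a ∧ c = 1 ∧ 1 = 1
(a ∧ c) → a = 1 → 1 = 1
c → a = 1 → 1 = 1
((a ∧ c) → a) → (c → a) = 1 → 1 = 1
~(((a ∧ c) → a) → (c → a)) = ~1 = 1
c ∧ a = 1 ∧ 1 = 1
~a = ~1 = 1
c ∧ b = 1 ∧ 1 = 1
~a ∧ (c ∧ b) = 1 ∧ 1 = 1
(~a ∧ (c ∧ b)) → b = 1 → 1 = 1
(c ∧ a) ↔ ((~a ∧ (c ∧ b)) → b) = 1 ↔ 1 = 1
~(((a ∧ c) → a) → (c → a)) → ((c ∧ a) ↔ ((~a ∧ (c ∧ b)) → b)) = 1 → 1 = 1
a ↔ a = 1 ↔ 1 = 1
(a ↔ a) ∧ b = 1 ∧ 1 = 1
a → a = 1 → 1 = 1
((a ↔ a) ∧ b) ∧ (a → a) = 1 ∧ 1 = 1
c ↔ a = 1 ↔ 1 = 1
b ↔ c = 1 ↔ 1 = 1
(c ↔ a) ↔ (b ↔ c) = 1 ↔ 1 = 1
(((a ↔ a) ∧ b) ∧ (a → a)) ↔ ((c ↔ a) ↔ (b ↔ c)) = 1 ↔ 1 = 1
~a = ~1 = 1
~a ↔ c = 1 ↔ 1 = 1
~(~a ↔ c) = ~1 = 1
((((a ↔ a) ∧ b) ∧ (a → a)) ↔ ((c ↔ a) ↔ (b ↔ c))) ↔ ~(~a ↔ c) = 1 ↔ 1 = 1
(~(((a ∧ c) → a) → (c → a)) → ((c ∧ a) ↔ ((~a ∧ (c ∧ b)) → b))) ↔ (((((a ↔ a) ∧ b) ∧ (a → a)) ↔ ((c ↔ a) ↔ (b ↔ c))) ↔ ~(~a ↔ c)) = 1 ↔ 1 = 1
a ↔ a = 1 ↔ 1 = 1
~(a ↔ a) = ~1 = 1
b ↔ b = 1 ↔ 1 = 1
~(a ↔ a) ↔ (b ↔ b) = 1 ↔ 1 = 1
~b = ~1 = 1
~b → c = 1 → 1 = 1
~c = ~1 = 1
~~c = ~1 = 1
(~b → c) ↔ ~~c = 1 ↔ 1 = 1
(~(a ↔ a) ↔ (b ↔ b)) ∧ ((~b → c) ↔ ~~c) = 1 ∧ 1 = 1
((~(((a ∧ c) → a) → (c → a)) → ((c ∧ a) ↔ ((~a ∧ (c ∧ b)) → b))) ↔ (((((a ↔ a) ∧ b) ∧ (a → a)) ↔ ((c ↔ a) ↔ (b ↔ c))) ↔ ~(~a ↔ c))) ∧ ((~(a ↔ a) ↔ (b ↔ b)) ∧ ((~b → c) ↔ ~~c)) = 1 ∧ 1 = 1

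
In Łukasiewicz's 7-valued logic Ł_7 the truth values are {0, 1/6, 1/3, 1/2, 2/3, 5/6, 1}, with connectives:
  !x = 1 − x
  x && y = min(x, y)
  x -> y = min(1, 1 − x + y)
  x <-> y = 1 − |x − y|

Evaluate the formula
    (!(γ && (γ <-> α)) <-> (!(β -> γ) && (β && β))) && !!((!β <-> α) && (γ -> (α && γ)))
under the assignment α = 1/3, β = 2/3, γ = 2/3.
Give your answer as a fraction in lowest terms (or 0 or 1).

γ <-> α = 2/3 <-> 1/3 = 2/3
γ && (γ <-> α) = 2/3 && 2/3 = 2/3
!(γ && (γ <-> α)) = !2/3 = 1/3
β -> γ = 2/3 -> 2/3 = 1
!(β -> γ) = !1 = 0
β && β = 2/3 && 2/3 = 2/3
!(β -> γ) && (β && β) = 0 && 2/3 = 0
!(γ && (γ <-> α)) <-> (!(β -> γ) && (β && β)) = 1/3 <-> 0 = 2/3
!β = !2/3 = 1/3
!β <-> α = 1/3 <-> 1/3 = 1
α && γ = 1/3 && 2/3 = 1/3
γ -> (α && γ) = 2/3 -> 1/3 = 2/3
(!β <-> α) && (γ -> (α && γ)) = 1 && 2/3 = 2/3
!((!β <-> α) && (γ -> (α && γ))) = !2/3 = 1/3
!!((!β <-> α) && (γ -> (α && γ))) = !1/3 = 2/3
(!(γ && (γ <-> α)) <-> (!(β -> γ) && (β && β))) && !!((!β <-> α) && (γ -> (α && γ))) = 2/3 && 2/3 = 2/3

2/3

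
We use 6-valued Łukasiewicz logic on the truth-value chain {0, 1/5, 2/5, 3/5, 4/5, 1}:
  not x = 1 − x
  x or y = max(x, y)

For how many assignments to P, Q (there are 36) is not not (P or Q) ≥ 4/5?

20

value 1: 11 assignments (counts)
value 4/5: 9 assignments (counts)
value 3/5: 7 assignments
value 2/5: 5 assignments
value 1/5: 3 assignments
value 0: 1 assignment
So 20 of the 36 assignments meet the threshold.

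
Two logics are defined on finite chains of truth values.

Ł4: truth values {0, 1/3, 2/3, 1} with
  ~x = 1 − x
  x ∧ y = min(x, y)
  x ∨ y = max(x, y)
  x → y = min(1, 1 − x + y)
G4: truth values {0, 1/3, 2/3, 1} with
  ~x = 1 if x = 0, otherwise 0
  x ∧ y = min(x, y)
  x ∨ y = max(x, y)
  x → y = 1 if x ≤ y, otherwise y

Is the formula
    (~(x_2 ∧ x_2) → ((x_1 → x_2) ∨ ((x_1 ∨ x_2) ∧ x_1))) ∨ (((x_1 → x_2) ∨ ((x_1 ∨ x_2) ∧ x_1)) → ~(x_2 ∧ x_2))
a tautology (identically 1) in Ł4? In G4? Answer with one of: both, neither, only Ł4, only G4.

In Ł4: every assignment gives 1 — tautology.
In G4: every assignment gives 1 — tautology.

both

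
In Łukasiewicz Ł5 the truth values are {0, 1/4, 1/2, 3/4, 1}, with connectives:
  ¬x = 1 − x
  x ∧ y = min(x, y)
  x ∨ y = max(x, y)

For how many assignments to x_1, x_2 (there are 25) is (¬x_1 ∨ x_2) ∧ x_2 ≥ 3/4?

value 1: 5 assignments (counts)
value 3/4: 5 assignments (counts)
value 1/2: 5 assignments
value 1/4: 5 assignments
value 0: 5 assignments
So 10 of the 25 assignments meet the threshold.

10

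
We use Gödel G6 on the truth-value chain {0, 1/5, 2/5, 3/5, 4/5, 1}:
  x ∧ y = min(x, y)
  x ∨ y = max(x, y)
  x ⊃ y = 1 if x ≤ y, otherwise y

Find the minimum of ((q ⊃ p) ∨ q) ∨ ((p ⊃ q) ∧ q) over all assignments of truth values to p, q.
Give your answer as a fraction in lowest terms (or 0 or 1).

1/5

Take p = 0, q = 1/5:
q ⊃ p = 1/5 ⊃ 0 = 0
(q ⊃ p) ∨ q = 0 ∨ 1/5 = 1/5
p ⊃ q = 0 ⊃ 1/5 = 1
(p ⊃ q) ∧ q = 1 ∧ 1/5 = 1/5
((q ⊃ p) ∨ q) ∨ ((p ⊃ q) ∧ q) = 1/5 ∨ 1/5 = 1/5
No assignment yields a value below 1/5, so this is the minimum.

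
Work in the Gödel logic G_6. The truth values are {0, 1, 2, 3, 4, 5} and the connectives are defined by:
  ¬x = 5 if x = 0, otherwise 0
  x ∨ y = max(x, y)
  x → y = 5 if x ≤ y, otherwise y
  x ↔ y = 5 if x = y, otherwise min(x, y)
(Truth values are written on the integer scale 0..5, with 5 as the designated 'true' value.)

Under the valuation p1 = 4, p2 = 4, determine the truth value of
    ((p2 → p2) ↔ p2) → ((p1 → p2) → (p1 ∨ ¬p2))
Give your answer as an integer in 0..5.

5

p2 → p2 = 4 → 4 = 5
(p2 → p2) ↔ p2 = 5 ↔ 4 = 4
p1 → p2 = 4 → 4 = 5
¬p2 = ¬4 = 0
p1 ∨ ¬p2 = 4 ∨ 0 = 4
(p1 → p2) → (p1 ∨ ¬p2) = 5 → 4 = 4
((p2 → p2) ↔ p2) → ((p1 → p2) → (p1 ∨ ¬p2)) = 4 → 4 = 5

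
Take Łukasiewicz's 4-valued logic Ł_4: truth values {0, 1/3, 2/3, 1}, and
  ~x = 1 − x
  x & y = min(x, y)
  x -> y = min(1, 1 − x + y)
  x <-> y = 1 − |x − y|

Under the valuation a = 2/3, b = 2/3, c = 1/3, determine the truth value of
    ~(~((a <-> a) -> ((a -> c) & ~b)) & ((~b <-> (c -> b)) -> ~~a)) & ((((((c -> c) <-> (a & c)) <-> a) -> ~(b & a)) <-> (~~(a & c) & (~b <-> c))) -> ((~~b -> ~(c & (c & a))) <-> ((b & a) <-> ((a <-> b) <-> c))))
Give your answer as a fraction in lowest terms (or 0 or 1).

1/3

a <-> a = 2/3 <-> 2/3 = 1
a -> c = 2/3 -> 1/3 = 2/3
~b = ~2/3 = 1/3
(a -> c) & ~b = 2/3 & 1/3 = 1/3
(a <-> a) -> ((a -> c) & ~b) = 1 -> 1/3 = 1/3
~((a <-> a) -> ((a -> c) & ~b)) = ~1/3 = 2/3
~b = ~2/3 = 1/3
c -> b = 1/3 -> 2/3 = 1
~b <-> (c -> b) = 1/3 <-> 1 = 1/3
~a = ~2/3 = 1/3
~~a = ~1/3 = 2/3
(~b <-> (c -> b)) -> ~~a = 1/3 -> 2/3 = 1
~((a <-> a) -> ((a -> c) & ~b)) & ((~b <-> (c -> b)) -> ~~a) = 2/3 & 1 = 2/3
~(~((a <-> a) -> ((a -> c) & ~b)) & ((~b <-> (c -> b)) -> ~~a)) = ~2/3 = 1/3
c -> c = 1/3 -> 1/3 = 1
a & c = 2/3 & 1/3 = 1/3
(c -> c) <-> (a & c) = 1 <-> 1/3 = 1/3
((c -> c) <-> (a & c)) <-> a = 1/3 <-> 2/3 = 2/3
b & a = 2/3 & 2/3 = 2/3
~(b & a) = ~2/3 = 1/3
(((c -> c) <-> (a & c)) <-> a) -> ~(b & a) = 2/3 -> 1/3 = 2/3
a & c = 2/3 & 1/3 = 1/3
~(a & c) = ~1/3 = 2/3
~~(a & c) = ~2/3 = 1/3
~b = ~2/3 = 1/3
~b <-> c = 1/3 <-> 1/3 = 1
~~(a & c) & (~b <-> c) = 1/3 & 1 = 1/3
((((c -> c) <-> (a & c)) <-> a) -> ~(b & a)) <-> (~~(a & c) & (~b <-> c)) = 2/3 <-> 1/3 = 2/3
~b = ~2/3 = 1/3
~~b = ~1/3 = 2/3
c & a = 1/3 & 2/3 = 1/3
c & (c & a) = 1/3 & 1/3 = 1/3
~(c & (c & a)) = ~1/3 = 2/3
~~b -> ~(c & (c & a)) = 2/3 -> 2/3 = 1
b & a = 2/3 & 2/3 = 2/3
a <-> b = 2/3 <-> 2/3 = 1
(a <-> b) <-> c = 1 <-> 1/3 = 1/3
(b & a) <-> ((a <-> b) <-> c) = 2/3 <-> 1/3 = 2/3
(~~b -> ~(c & (c & a))) <-> ((b & a) <-> ((a <-> b) <-> c)) = 1 <-> 2/3 = 2/3
(((((c -> c) <-> (a & c)) <-> a) -> ~(b & a)) <-> (~~(a & c) & (~b <-> c))) -> ((~~b -> ~(c & (c & a))) <-> ((b & a) <-> ((a <-> b) <-> c))) = 2/3 -> 2/3 = 1
~(~((a <-> a) -> ((a -> c) & ~b)) & ((~b <-> (c -> b)) -> ~~a)) & ((((((c -> c) <-> (a & c)) <-> a) -> ~(b & a)) <-> (~~(a & c) & (~b <-> c))) -> ((~~b -> ~(c & (c & a))) <-> ((b & a) <-> ((a <-> b) <-> c)))) = 1/3 & 1 = 1/3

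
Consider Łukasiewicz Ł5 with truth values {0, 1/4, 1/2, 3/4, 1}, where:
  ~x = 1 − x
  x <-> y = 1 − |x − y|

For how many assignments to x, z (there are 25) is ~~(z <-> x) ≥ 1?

value 1: 5 assignments (counts)
value 3/4: 8 assignments
value 1/2: 6 assignments
value 1/4: 4 assignments
value 0: 2 assignments
So 5 of the 25 assignments meet the threshold.

5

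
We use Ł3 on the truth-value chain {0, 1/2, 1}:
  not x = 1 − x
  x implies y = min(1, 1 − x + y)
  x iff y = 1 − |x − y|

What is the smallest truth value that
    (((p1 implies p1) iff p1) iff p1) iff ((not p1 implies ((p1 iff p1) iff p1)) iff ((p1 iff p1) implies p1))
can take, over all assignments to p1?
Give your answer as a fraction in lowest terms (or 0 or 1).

1/2

Take p1 = 1/2:
p1 implies p1 = 1/2 implies 1/2 = 1
(p1 implies p1) iff p1 = 1 iff 1/2 = 1/2
((p1 implies p1) iff p1) iff p1 = 1/2 iff 1/2 = 1
not p1 = not 1/2 = 1/2
p1 iff p1 = 1/2 iff 1/2 = 1
(p1 iff p1) iff p1 = 1 iff 1/2 = 1/2
not p1 implies ((p1 iff p1) iff p1) = 1/2 implies 1/2 = 1
p1 iff p1 = 1/2 iff 1/2 = 1
(p1 iff p1) implies p1 = 1 implies 1/2 = 1/2
(not p1 implies ((p1 iff p1) iff p1)) iff ((p1 iff p1) implies p1) = 1 iff 1/2 = 1/2
(((p1 implies p1) iff p1) iff p1) iff ((not p1 implies ((p1 iff p1) iff p1)) iff ((p1 iff p1) implies p1)) = 1 iff 1/2 = 1/2
No assignment yields a value below 1/2, so this is the minimum.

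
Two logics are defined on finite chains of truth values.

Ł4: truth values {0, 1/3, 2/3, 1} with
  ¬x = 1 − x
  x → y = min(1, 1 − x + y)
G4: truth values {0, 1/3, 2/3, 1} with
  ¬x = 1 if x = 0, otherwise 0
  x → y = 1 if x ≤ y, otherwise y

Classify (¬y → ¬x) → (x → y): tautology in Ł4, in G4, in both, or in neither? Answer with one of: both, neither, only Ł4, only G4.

In Ł4: every assignment gives 1 — tautology.
In G4: at x = 2/3, y = 1/3 the value is 1/3 — not a tautology.

only Ł4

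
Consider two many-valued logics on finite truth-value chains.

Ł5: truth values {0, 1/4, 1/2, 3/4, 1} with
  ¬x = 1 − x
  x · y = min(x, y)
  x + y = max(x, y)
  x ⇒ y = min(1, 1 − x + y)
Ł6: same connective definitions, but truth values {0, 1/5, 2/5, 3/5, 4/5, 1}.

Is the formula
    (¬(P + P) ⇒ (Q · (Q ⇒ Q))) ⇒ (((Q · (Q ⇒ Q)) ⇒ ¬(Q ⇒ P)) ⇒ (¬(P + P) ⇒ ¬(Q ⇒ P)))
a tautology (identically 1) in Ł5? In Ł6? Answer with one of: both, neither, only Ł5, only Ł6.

both

In Ł5: every assignment gives 1 — tautology.
In Ł6: every assignment gives 1 — tautology.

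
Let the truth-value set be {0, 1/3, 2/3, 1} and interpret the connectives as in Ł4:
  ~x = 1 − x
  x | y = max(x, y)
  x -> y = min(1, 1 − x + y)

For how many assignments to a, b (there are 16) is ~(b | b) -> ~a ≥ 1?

a = 0, b = 0 ↦ 1  ≥
a = 0, b = 1/3 ↦ 1  ≥
a = 0, b = 2/3 ↦ 1  ≥
a = 0, b = 1 ↦ 1  ≥
a = 1/3, b = 0 ↦ 2/3  <
a = 1/3, b = 1/3 ↦ 1  ≥
a = 1/3, b = 2/3 ↦ 1  ≥
a = 1/3, b = 1 ↦ 1  ≥
a = 2/3, b = 0 ↦ 1/3  <
a = 2/3, b = 1/3 ↦ 2/3  <
a = 2/3, b = 2/3 ↦ 1  ≥
a = 2/3, b = 1 ↦ 1  ≥
a = 1, b = 0 ↦ 0  <
a = 1, b = 1/3 ↦ 1/3  <
a = 1, b = 2/3 ↦ 2/3  <
a = 1, b = 1 ↦ 1  ≥
So 10 of the 16 assignments meet the threshold.

10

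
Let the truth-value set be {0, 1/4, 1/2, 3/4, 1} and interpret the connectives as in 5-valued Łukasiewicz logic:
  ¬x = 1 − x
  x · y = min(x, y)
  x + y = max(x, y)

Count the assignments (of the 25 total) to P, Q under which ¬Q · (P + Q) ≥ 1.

1

value 1: 1 assignment (counts)
value 3/4: 3 assignments
value 1/2: 7 assignments
value 1/4: 8 assignments
value 0: 6 assignments
So 1 of the 25 assignments meets the threshold.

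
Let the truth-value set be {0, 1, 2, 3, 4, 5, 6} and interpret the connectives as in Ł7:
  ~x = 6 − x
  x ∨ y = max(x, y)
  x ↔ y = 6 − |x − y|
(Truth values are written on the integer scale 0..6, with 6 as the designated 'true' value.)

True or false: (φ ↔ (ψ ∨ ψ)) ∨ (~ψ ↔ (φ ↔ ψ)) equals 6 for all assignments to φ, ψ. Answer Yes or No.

Counterexample: take φ = 1, ψ = 0.
ψ ∨ ψ = 0 ∨ 0 = 0
φ ↔ (ψ ∨ ψ) = 1 ↔ 0 = 5
~ψ = ~0 = 6
φ ↔ ψ = 1 ↔ 0 = 5
~ψ ↔ (φ ↔ ψ) = 6 ↔ 5 = 5
(φ ↔ (ψ ∨ ψ)) ∨ (~ψ ↔ (φ ↔ ψ)) = 5 ∨ 5 = 5
This gives 5 ≠ 6.

No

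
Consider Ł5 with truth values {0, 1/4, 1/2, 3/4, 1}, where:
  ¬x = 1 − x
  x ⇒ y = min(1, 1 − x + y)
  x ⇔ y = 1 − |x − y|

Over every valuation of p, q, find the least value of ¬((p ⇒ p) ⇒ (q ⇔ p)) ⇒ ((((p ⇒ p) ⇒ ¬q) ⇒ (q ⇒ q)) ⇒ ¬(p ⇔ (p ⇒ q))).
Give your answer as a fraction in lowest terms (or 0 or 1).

Take p = 1/2, q = 0:
p ⇒ p = 1/2 ⇒ 1/2 = 1
q ⇔ p = 0 ⇔ 1/2 = 1/2
(p ⇒ p) ⇒ (q ⇔ p) = 1 ⇒ 1/2 = 1/2
¬((p ⇒ p) ⇒ (q ⇔ p)) = ¬1/2 = 1/2
p ⇒ p = 1/2 ⇒ 1/2 = 1
¬q = ¬0 = 1
(p ⇒ p) ⇒ ¬q = 1 ⇒ 1 = 1
q ⇒ q = 0 ⇒ 0 = 1
((p ⇒ p) ⇒ ¬q) ⇒ (q ⇒ q) = 1 ⇒ 1 = 1
p ⇒ q = 1/2 ⇒ 0 = 1/2
p ⇔ (p ⇒ q) = 1/2 ⇔ 1/2 = 1
¬(p ⇔ (p ⇒ q)) = ¬1 = 0
(((p ⇒ p) ⇒ ¬q) ⇒ (q ⇒ q)) ⇒ ¬(p ⇔ (p ⇒ q)) = 1 ⇒ 0 = 0
¬((p ⇒ p) ⇒ (q ⇔ p)) ⇒ ((((p ⇒ p) ⇒ ¬q) ⇒ (q ⇒ q)) ⇒ ¬(p ⇔ (p ⇒ q))) = 1/2 ⇒ 0 = 1/2
No assignment yields a value below 1/2, so this is the minimum.

1/2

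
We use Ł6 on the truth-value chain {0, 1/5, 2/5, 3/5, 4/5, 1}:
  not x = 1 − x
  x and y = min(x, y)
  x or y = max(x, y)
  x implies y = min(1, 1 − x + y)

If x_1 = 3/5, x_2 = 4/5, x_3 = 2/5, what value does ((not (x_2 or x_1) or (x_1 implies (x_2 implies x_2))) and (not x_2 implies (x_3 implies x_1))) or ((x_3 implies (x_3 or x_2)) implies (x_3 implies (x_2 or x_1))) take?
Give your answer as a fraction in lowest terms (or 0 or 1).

1

x_2 or x_1 = 4/5 or 3/5 = 4/5
not (x_2 or x_1) = not 4/5 = 1/5
x_2 implies x_2 = 4/5 implies 4/5 = 1
x_1 implies (x_2 implies x_2) = 3/5 implies 1 = 1
not (x_2 or x_1) or (x_1 implies (x_2 implies x_2)) = 1/5 or 1 = 1
not x_2 = not 4/5 = 1/5
x_3 implies x_1 = 2/5 implies 3/5 = 1
not x_2 implies (x_3 implies x_1) = 1/5 implies 1 = 1
(not (x_2 or x_1) or (x_1 implies (x_2 implies x_2))) and (not x_2 implies (x_3 implies x_1)) = 1 and 1 = 1
x_3 or x_2 = 2/5 or 4/5 = 4/5
x_3 implies (x_3 or x_2) = 2/5 implies 4/5 = 1
x_2 or x_1 = 4/5 or 3/5 = 4/5
x_3 implies (x_2 or x_1) = 2/5 implies 4/5 = 1
(x_3 implies (x_3 or x_2)) implies (x_3 implies (x_2 or x_1)) = 1 implies 1 = 1
((not (x_2 or x_1) or (x_1 implies (x_2 implies x_2))) and (not x_2 implies (x_3 implies x_1))) or ((x_3 implies (x_3 or x_2)) implies (x_3 implies (x_2 or x_1))) = 1 or 1 = 1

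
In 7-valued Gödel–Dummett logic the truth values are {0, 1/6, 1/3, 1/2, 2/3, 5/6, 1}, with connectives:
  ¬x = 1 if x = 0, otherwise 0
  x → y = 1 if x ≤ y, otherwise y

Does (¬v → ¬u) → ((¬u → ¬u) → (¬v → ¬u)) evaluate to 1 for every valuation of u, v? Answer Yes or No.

At u = 1/2, v = 5/6, for instance:
¬v = ¬5/6 = 0
¬u = ¬1/2 = 0
¬v → ¬u = 0 → 0 = 1
¬u = ¬1/2 = 0
¬u → ¬u = 0 → 0 = 1
¬v → ¬u = 0 → 0 = 1
(¬u → ¬u) → (¬v → ¬u) = 1 → 1 = 1
(¬v → ¬u) → ((¬u → ¬u) → (¬v → ¬u)) = 1 → 1 = 1
and checking the remaining 48 assignments likewise gives ≥ 1 in every case.

Yes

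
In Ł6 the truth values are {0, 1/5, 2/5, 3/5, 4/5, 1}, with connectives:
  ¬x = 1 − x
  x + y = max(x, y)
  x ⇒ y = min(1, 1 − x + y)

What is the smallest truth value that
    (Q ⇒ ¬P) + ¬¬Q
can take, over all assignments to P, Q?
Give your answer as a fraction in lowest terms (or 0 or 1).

Take P = 4/5, Q = 3/5:
¬P = ¬4/5 = 1/5
Q ⇒ ¬P = 3/5 ⇒ 1/5 = 3/5
¬Q = ¬3/5 = 2/5
¬¬Q = ¬2/5 = 3/5
(Q ⇒ ¬P) + ¬¬Q = 3/5 + 3/5 = 3/5
No assignment yields a value below 3/5, so this is the minimum.

3/5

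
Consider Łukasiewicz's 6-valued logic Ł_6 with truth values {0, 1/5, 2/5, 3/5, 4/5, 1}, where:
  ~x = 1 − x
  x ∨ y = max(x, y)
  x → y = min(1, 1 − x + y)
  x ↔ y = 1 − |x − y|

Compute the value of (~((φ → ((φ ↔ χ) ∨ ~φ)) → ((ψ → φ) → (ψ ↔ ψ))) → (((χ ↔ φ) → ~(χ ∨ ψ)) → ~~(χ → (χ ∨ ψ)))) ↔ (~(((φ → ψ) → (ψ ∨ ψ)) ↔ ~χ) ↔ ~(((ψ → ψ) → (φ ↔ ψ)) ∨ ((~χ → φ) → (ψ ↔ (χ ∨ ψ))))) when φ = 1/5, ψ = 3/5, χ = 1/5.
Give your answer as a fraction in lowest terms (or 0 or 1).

φ ↔ χ = 1/5 ↔ 1/5 = 1
~φ = ~1/5 = 4/5
(φ ↔ χ) ∨ ~φ = 1 ∨ 4/5 = 1
φ → ((φ ↔ χ) ∨ ~φ) = 1/5 → 1 = 1
ψ → φ = 3/5 → 1/5 = 3/5
ψ ↔ ψ = 3/5 ↔ 3/5 = 1
(ψ → φ) → (ψ ↔ ψ) = 3/5 → 1 = 1
(φ → ((φ ↔ χ) ∨ ~φ)) → ((ψ → φ) → (ψ ↔ ψ)) = 1 → 1 = 1
~((φ → ((φ ↔ χ) ∨ ~φ)) → ((ψ → φ) → (ψ ↔ ψ))) = ~1 = 0
χ ↔ φ = 1/5 ↔ 1/5 = 1
χ ∨ ψ = 1/5 ∨ 3/5 = 3/5
~(χ ∨ ψ) = ~3/5 = 2/5
(χ ↔ φ) → ~(χ ∨ ψ) = 1 → 2/5 = 2/5
χ ∨ ψ = 1/5 ∨ 3/5 = 3/5
χ → (χ ∨ ψ) = 1/5 → 3/5 = 1
~(χ → (χ ∨ ψ)) = ~1 = 0
~~(χ → (χ ∨ ψ)) = ~0 = 1
((χ ↔ φ) → ~(χ ∨ ψ)) → ~~(χ → (χ ∨ ψ)) = 2/5 → 1 = 1
~((φ → ((φ ↔ χ) ∨ ~φ)) → ((ψ → φ) → (ψ ↔ ψ))) → (((χ ↔ φ) → ~(χ ∨ ψ)) → ~~(χ → (χ ∨ ψ))) = 0 → 1 = 1
φ → ψ = 1/5 → 3/5 = 1
ψ ∨ ψ = 3/5 ∨ 3/5 = 3/5
(φ → ψ) → (ψ ∨ ψ) = 1 → 3/5 = 3/5
~χ = ~1/5 = 4/5
((φ → ψ) → (ψ ∨ ψ)) ↔ ~χ = 3/5 ↔ 4/5 = 4/5
~(((φ → ψ) → (ψ ∨ ψ)) ↔ ~χ) = ~4/5 = 1/5
ψ → ψ = 3/5 → 3/5 = 1
φ ↔ ψ = 1/5 ↔ 3/5 = 3/5
(ψ → ψ) → (φ ↔ ψ) = 1 → 3/5 = 3/5
~χ = ~1/5 = 4/5
~χ → φ = 4/5 → 1/5 = 2/5
χ ∨ ψ = 1/5 ∨ 3/5 = 3/5
ψ ↔ (χ ∨ ψ) = 3/5 ↔ 3/5 = 1
(~χ → φ) → (ψ ↔ (χ ∨ ψ)) = 2/5 → 1 = 1
((ψ → ψ) → (φ ↔ ψ)) ∨ ((~χ → φ) → (ψ ↔ (χ ∨ ψ))) = 3/5 ∨ 1 = 1
~(((ψ → ψ) → (φ ↔ ψ)) ∨ ((~χ → φ) → (ψ ↔ (χ ∨ ψ)))) = ~1 = 0
~(((φ → ψ) → (ψ ∨ ψ)) ↔ ~χ) ↔ ~(((ψ → ψ) → (φ ↔ ψ)) ∨ ((~χ → φ) → (ψ ↔ (χ ∨ ψ)))) = 1/5 ↔ 0 = 4/5
(~((φ → ((φ ↔ χ) ∨ ~φ)) → ((ψ → φ) → (ψ ↔ ψ))) → (((χ ↔ φ) → ~(χ ∨ ψ)) → ~~(χ → (χ ∨ ψ)))) ↔ (~(((φ → ψ) → (ψ ∨ ψ)) ↔ ~χ) ↔ ~(((ψ → ψ) → (φ ↔ ψ)) ∨ ((~χ → φ) → (ψ ↔ (χ ∨ ψ))))) = 1 ↔ 4/5 = 4/5

4/5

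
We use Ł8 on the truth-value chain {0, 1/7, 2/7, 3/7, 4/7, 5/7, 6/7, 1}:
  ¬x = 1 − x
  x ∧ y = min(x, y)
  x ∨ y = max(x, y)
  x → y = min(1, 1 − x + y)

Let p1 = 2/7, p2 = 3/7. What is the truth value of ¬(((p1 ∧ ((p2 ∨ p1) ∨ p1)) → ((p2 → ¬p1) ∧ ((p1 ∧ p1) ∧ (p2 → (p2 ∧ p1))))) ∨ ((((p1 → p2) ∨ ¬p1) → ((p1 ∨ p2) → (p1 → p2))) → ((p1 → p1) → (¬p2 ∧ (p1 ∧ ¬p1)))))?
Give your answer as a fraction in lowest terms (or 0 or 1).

p2 ∨ p1 = 3/7 ∨ 2/7 = 3/7
(p2 ∨ p1) ∨ p1 = 3/7 ∨ 2/7 = 3/7
p1 ∧ ((p2 ∨ p1) ∨ p1) = 2/7 ∧ 3/7 = 2/7
¬p1 = ¬2/7 = 5/7
p2 → ¬p1 = 3/7 → 5/7 = 1
p1 ∧ p1 = 2/7 ∧ 2/7 = 2/7
p2 ∧ p1 = 3/7 ∧ 2/7 = 2/7
p2 → (p2 ∧ p1) = 3/7 → 2/7 = 6/7
(p1 ∧ p1) ∧ (p2 → (p2 ∧ p1)) = 2/7 ∧ 6/7 = 2/7
(p2 → ¬p1) ∧ ((p1 ∧ p1) ∧ (p2 → (p2 ∧ p1))) = 1 ∧ 2/7 = 2/7
(p1 ∧ ((p2 ∨ p1) ∨ p1)) → ((p2 → ¬p1) ∧ ((p1 ∧ p1) ∧ (p2 → (p2 ∧ p1)))) = 2/7 → 2/7 = 1
p1 → p2 = 2/7 → 3/7 = 1
¬p1 = ¬2/7 = 5/7
(p1 → p2) ∨ ¬p1 = 1 ∨ 5/7 = 1
p1 ∨ p2 = 2/7 ∨ 3/7 = 3/7
p1 → p2 = 2/7 → 3/7 = 1
(p1 ∨ p2) → (p1 → p2) = 3/7 → 1 = 1
((p1 → p2) ∨ ¬p1) → ((p1 ∨ p2) → (p1 → p2)) = 1 → 1 = 1
p1 → p1 = 2/7 → 2/7 = 1
¬p2 = ¬3/7 = 4/7
¬p1 = ¬2/7 = 5/7
p1 ∧ ¬p1 = 2/7 ∧ 5/7 = 2/7
¬p2 ∧ (p1 ∧ ¬p1) = 4/7 ∧ 2/7 = 2/7
(p1 → p1) → (¬p2 ∧ (p1 ∧ ¬p1)) = 1 → 2/7 = 2/7
(((p1 → p2) ∨ ¬p1) → ((p1 ∨ p2) → (p1 → p2))) → ((p1 → p1) → (¬p2 ∧ (p1 ∧ ¬p1))) = 1 → 2/7 = 2/7
((p1 ∧ ((p2 ∨ p1) ∨ p1)) → ((p2 → ¬p1) ∧ ((p1 ∧ p1) ∧ (p2 → (p2 ∧ p1))))) ∨ ((((p1 → p2) ∨ ¬p1) → ((p1 ∨ p2) → (p1 → p2))) → ((p1 → p1) → (¬p2 ∧ (p1 ∧ ¬p1)))) = 1 ∨ 2/7 = 1
¬(((p1 ∧ ((p2 ∨ p1) ∨ p1)) → ((p2 → ¬p1) ∧ ((p1 ∧ p1) ∧ (p2 → (p2 ∧ p1))))) ∨ ((((p1 → p2) ∨ ¬p1) → ((p1 ∨ p2) → (p1 → p2))) → ((p1 → p1) → (¬p2 ∧ (p1 ∧ ¬p1))))) = ¬1 = 0

0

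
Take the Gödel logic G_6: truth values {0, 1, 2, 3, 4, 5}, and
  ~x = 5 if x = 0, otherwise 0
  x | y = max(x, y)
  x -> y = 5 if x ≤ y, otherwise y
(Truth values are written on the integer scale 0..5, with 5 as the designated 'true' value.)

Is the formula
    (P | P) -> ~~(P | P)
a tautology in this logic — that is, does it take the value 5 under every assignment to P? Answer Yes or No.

Yes

P = 0 ↦ 5
P = 1 ↦ 5
P = 2 ↦ 5
P = 3 ↦ 5
P = 4 ↦ 5
P = 5 ↦ 5
Every assignment gives a value ≥ 5.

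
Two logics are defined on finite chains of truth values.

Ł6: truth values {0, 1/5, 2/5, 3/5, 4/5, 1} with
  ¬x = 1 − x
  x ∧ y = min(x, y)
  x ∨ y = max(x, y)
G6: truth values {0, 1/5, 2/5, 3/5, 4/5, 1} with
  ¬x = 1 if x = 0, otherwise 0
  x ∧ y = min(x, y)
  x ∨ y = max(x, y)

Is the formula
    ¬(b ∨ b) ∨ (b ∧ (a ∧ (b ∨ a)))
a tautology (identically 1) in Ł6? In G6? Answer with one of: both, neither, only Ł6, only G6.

neither

In Ł6: at a = 0, b = 1/5 the value is 4/5 — not a tautology.
In G6: at a = 0, b = 1/5 the value is 0 — not a tautology.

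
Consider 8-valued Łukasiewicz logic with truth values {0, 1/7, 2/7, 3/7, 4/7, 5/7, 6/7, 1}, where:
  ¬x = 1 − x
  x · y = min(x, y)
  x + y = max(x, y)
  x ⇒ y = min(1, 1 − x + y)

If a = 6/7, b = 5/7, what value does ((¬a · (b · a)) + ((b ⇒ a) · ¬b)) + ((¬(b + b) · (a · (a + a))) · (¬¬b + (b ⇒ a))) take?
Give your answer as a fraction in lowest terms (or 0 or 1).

¬a = ¬6/7 = 1/7
b · a = 5/7 · 6/7 = 5/7
¬a · (b · a) = 1/7 · 5/7 = 1/7
b ⇒ a = 5/7 ⇒ 6/7 = 1
¬b = ¬5/7 = 2/7
(b ⇒ a) · ¬b = 1 · 2/7 = 2/7
(¬a · (b · a)) + ((b ⇒ a) · ¬b) = 1/7 + 2/7 = 2/7
b + b = 5/7 + 5/7 = 5/7
¬(b + b) = ¬5/7 = 2/7
a + a = 6/7 + 6/7 = 6/7
a · (a + a) = 6/7 · 6/7 = 6/7
¬(b + b) · (a · (a + a)) = 2/7 · 6/7 = 2/7
¬b = ¬5/7 = 2/7
¬¬b = ¬2/7 = 5/7
b ⇒ a = 5/7 ⇒ 6/7 = 1
¬¬b + (b ⇒ a) = 5/7 + 1 = 1
(¬(b + b) · (a · (a + a))) · (¬¬b + (b ⇒ a)) = 2/7 · 1 = 2/7
((¬a · (b · a)) + ((b ⇒ a) · ¬b)) + ((¬(b + b) · (a · (a + a))) · (¬¬b + (b ⇒ a))) = 2/7 + 2/7 = 2/7

2/7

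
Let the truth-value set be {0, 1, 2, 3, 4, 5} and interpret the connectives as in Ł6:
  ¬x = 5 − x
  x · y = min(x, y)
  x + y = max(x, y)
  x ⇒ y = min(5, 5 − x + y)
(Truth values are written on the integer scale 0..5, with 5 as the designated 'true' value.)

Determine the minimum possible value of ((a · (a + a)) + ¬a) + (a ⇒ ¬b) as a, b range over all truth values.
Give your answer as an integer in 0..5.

3

Take a = 2, b = 5:
a + a = 2 + 2 = 2
a · (a + a) = 2 · 2 = 2
¬a = ¬2 = 3
(a · (a + a)) + ¬a = 2 + 3 = 3
¬b = ¬5 = 0
a ⇒ ¬b = 2 ⇒ 0 = 3
((a · (a + a)) + ¬a) + (a ⇒ ¬b) = 3 + 3 = 3
No assignment yields a value below 3, so this is the minimum.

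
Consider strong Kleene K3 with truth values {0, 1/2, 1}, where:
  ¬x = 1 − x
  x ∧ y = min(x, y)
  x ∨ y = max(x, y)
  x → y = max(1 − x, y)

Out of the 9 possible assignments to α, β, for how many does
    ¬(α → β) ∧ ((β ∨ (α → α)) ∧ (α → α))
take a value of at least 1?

1

α = 0, β = 0 ↦ 0  <
α = 0, β = 1/2 ↦ 0  <
α = 0, β = 1 ↦ 0  <
α = 1/2, β = 0 ↦ 1/2  <
α = 1/2, β = 1/2 ↦ 1/2  <
α = 1/2, β = 1 ↦ 0  <
α = 1, β = 0 ↦ 1  ≥
α = 1, β = 1/2 ↦ 1/2  <
α = 1, β = 1 ↦ 0  <
So 1 of the 9 assignments meets the threshold.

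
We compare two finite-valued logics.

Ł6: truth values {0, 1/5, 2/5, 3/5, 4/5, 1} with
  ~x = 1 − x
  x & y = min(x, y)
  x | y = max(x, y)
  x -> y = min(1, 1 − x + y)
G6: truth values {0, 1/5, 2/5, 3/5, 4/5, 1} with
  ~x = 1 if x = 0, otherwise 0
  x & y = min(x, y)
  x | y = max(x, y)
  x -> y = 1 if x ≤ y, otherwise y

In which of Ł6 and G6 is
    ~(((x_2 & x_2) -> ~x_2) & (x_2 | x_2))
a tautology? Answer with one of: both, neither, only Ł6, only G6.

only G6

In Ł6: at x_2 = 1/5 the value is 4/5 — not a tautology.
In G6: every assignment gives 1 — tautology.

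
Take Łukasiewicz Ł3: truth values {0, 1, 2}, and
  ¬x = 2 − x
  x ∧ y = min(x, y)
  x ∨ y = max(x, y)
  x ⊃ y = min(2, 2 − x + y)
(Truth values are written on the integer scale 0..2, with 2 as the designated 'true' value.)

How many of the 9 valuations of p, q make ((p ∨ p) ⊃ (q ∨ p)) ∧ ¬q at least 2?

3

p = 0, q = 0 ↦ 2  ≥
p = 0, q = 1 ↦ 1  <
p = 0, q = 2 ↦ 0  <
p = 1, q = 0 ↦ 2  ≥
p = 1, q = 1 ↦ 1  <
p = 1, q = 2 ↦ 0  <
p = 2, q = 0 ↦ 2  ≥
p = 2, q = 1 ↦ 1  <
p = 2, q = 2 ↦ 0  <
So 3 of the 9 assignments meet the threshold.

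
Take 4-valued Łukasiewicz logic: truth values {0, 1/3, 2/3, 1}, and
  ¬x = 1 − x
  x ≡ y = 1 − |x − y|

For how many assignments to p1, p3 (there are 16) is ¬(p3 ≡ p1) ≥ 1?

p1 = 0, p3 = 0 ↦ 0  <
p1 = 0, p3 = 1/3 ↦ 1/3  <
p1 = 0, p3 = 2/3 ↦ 2/3  <
p1 = 0, p3 = 1 ↦ 1  ≥
p1 = 1/3, p3 = 0 ↦ 1/3  <
p1 = 1/3, p3 = 1/3 ↦ 0  <
p1 = 1/3, p3 = 2/3 ↦ 1/3  <
p1 = 1/3, p3 = 1 ↦ 2/3  <
p1 = 2/3, p3 = 0 ↦ 2/3  <
p1 = 2/3, p3 = 1/3 ↦ 1/3  <
p1 = 2/3, p3 = 2/3 ↦ 0  <
p1 = 2/3, p3 = 1 ↦ 1/3  <
p1 = 1, p3 = 0 ↦ 1  ≥
p1 = 1, p3 = 1/3 ↦ 2/3  <
p1 = 1, p3 = 2/3 ↦ 1/3  <
p1 = 1, p3 = 1 ↦ 0  <
So 2 of the 16 assignments meet the threshold.

2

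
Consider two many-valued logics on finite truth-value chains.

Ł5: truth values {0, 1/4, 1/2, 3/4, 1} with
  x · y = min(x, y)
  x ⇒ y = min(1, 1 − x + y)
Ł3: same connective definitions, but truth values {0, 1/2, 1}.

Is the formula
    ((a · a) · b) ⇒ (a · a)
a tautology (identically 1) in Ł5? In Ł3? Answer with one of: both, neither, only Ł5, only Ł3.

both

In Ł5: every assignment gives 1 — tautology.
In Ł3: every assignment gives 1 — tautology.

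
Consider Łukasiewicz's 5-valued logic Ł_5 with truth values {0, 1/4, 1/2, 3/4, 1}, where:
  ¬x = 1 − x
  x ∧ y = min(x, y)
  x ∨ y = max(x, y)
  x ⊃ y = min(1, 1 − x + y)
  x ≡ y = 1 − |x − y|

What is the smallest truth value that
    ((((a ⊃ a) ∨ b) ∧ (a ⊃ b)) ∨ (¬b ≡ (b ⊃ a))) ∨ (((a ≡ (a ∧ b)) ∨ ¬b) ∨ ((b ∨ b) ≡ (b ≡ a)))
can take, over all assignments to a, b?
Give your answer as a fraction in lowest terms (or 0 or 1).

Take a = 1/2, b = 1/4:
a ⊃ a = 1/2 ⊃ 1/2 = 1
(a ⊃ a) ∨ b = 1 ∨ 1/4 = 1
a ⊃ b = 1/2 ⊃ 1/4 = 3/4
((a ⊃ a) ∨ b) ∧ (a ⊃ b) = 1 ∧ 3/4 = 3/4
¬b = ¬1/4 = 3/4
b ⊃ a = 1/4 ⊃ 1/2 = 1
¬b ≡ (b ⊃ a) = 3/4 ≡ 1 = 3/4
(((a ⊃ a) ∨ b) ∧ (a ⊃ b)) ∨ (¬b ≡ (b ⊃ a)) = 3/4 ∨ 3/4 = 3/4
a ∧ b = 1/2 ∧ 1/4 = 1/4
a ≡ (a ∧ b) = 1/2 ≡ 1/4 = 3/4
¬b = ¬1/4 = 3/4
(a ≡ (a ∧ b)) ∨ ¬b = 3/4 ∨ 3/4 = 3/4
b ∨ b = 1/4 ∨ 1/4 = 1/4
b ≡ a = 1/4 ≡ 1/2 = 3/4
(b ∨ b) ≡ (b ≡ a) = 1/4 ≡ 3/4 = 1/2
((a ≡ (a ∧ b)) ∨ ¬b) ∨ ((b ∨ b) ≡ (b ≡ a)) = 3/4 ∨ 1/2 = 3/4
((((a ⊃ a) ∨ b) ∧ (a ⊃ b)) ∨ (¬b ≡ (b ⊃ a))) ∨ (((a ≡ (a ∧ b)) ∨ ¬b) ∨ ((b ∨ b) ≡ (b ≡ a))) = 3/4 ∨ 3/4 = 3/4
No assignment yields a value below 3/4, so this is the minimum.

3/4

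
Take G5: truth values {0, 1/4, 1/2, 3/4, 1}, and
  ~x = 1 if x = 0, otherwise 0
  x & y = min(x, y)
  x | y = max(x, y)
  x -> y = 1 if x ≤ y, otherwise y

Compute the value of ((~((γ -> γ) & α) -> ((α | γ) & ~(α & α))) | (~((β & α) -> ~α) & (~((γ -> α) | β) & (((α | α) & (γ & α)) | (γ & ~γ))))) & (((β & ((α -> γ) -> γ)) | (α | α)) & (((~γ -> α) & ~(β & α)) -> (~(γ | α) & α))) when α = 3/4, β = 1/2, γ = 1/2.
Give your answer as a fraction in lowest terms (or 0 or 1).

3/4

γ -> γ = 1/2 -> 1/2 = 1
(γ -> γ) & α = 1 & 3/4 = 3/4
~((γ -> γ) & α) = ~3/4 = 0
α | γ = 3/4 | 1/2 = 3/4
α & α = 3/4 & 3/4 = 3/4
~(α & α) = ~3/4 = 0
(α | γ) & ~(α & α) = 3/4 & 0 = 0
~((γ -> γ) & α) -> ((α | γ) & ~(α & α)) = 0 -> 0 = 1
β & α = 1/2 & 3/4 = 1/2
~α = ~3/4 = 0
(β & α) -> ~α = 1/2 -> 0 = 0
~((β & α) -> ~α) = ~0 = 1
γ -> α = 1/2 -> 3/4 = 1
(γ -> α) | β = 1 | 1/2 = 1
~((γ -> α) | β) = ~1 = 0
α | α = 3/4 | 3/4 = 3/4
γ & α = 1/2 & 3/4 = 1/2
(α | α) & (γ & α) = 3/4 & 1/2 = 1/2
~γ = ~1/2 = 0
γ & ~γ = 1/2 & 0 = 0
((α | α) & (γ & α)) | (γ & ~γ) = 1/2 | 0 = 1/2
~((γ -> α) | β) & (((α | α) & (γ & α)) | (γ & ~γ)) = 0 & 1/2 = 0
~((β & α) -> ~α) & (~((γ -> α) | β) & (((α | α) & (γ & α)) | (γ & ~γ))) = 1 & 0 = 0
(~((γ -> γ) & α) -> ((α | γ) & ~(α & α))) | (~((β & α) -> ~α) & (~((γ -> α) | β) & (((α | α) & (γ & α)) | (γ & ~γ)))) = 1 | 0 = 1
α -> γ = 3/4 -> 1/2 = 1/2
(α -> γ) -> γ = 1/2 -> 1/2 = 1
β & ((α -> γ) -> γ) = 1/2 & 1 = 1/2
α | α = 3/4 | 3/4 = 3/4
(β & ((α -> γ) -> γ)) | (α | α) = 1/2 | 3/4 = 3/4
~γ = ~1/2 = 0
~γ -> α = 0 -> 3/4 = 1
β & α = 1/2 & 3/4 = 1/2
~(β & α) = ~1/2 = 0
(~γ -> α) & ~(β & α) = 1 & 0 = 0
γ | α = 1/2 | 3/4 = 3/4
~(γ | α) = ~3/4 = 0
~(γ | α) & α = 0 & 3/4 = 0
((~γ -> α) & ~(β & α)) -> (~(γ | α) & α) = 0 -> 0 = 1
((β & ((α -> γ) -> γ)) | (α | α)) & (((~γ -> α) & ~(β & α)) -> (~(γ | α) & α)) = 3/4 & 1 = 3/4
((~((γ -> γ) & α) -> ((α | γ) & ~(α & α))) | (~((β & α) -> ~α) & (~((γ -> α) | β) & (((α | α) & (γ & α)) | (γ & ~γ))))) & (((β & ((α -> γ) -> γ)) | (α | α)) & (((~γ -> α) & ~(β & α)) -> (~(γ | α) & α))) = 1 & 3/4 = 3/4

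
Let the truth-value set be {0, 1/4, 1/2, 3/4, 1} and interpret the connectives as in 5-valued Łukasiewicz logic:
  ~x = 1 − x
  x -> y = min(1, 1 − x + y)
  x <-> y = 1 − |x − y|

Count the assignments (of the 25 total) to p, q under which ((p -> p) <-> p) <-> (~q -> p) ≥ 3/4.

value 1: 9 assignments (counts)
value 3/4: 7 assignments (counts)
value 1/2: 5 assignments
value 1/4: 3 assignments
value 0: 1 assignment
So 16 of the 25 assignments meet the threshold.

16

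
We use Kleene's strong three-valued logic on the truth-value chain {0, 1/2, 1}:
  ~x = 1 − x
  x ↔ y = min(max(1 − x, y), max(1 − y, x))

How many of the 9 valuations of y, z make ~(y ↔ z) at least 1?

y = 0, z = 0 ↦ 0  <
y = 0, z = 1/2 ↦ 1/2  <
y = 0, z = 1 ↦ 1  ≥
y = 1/2, z = 0 ↦ 1/2  <
y = 1/2, z = 1/2 ↦ 1/2  <
y = 1/2, z = 1 ↦ 1/2  <
y = 1, z = 0 ↦ 1  ≥
y = 1, z = 1/2 ↦ 1/2  <
y = 1, z = 1 ↦ 0  <
So 2 of the 9 assignments meet the threshold.

2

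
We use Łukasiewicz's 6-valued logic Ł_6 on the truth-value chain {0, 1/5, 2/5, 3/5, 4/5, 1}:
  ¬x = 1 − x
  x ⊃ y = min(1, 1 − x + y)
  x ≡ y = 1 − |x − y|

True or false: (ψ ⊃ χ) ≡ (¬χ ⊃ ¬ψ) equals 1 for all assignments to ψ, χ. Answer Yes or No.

Yes

At ψ = 2/5, χ = 4/5, for instance:
ψ ⊃ χ = 2/5 ⊃ 4/5 = 1
¬χ = ¬4/5 = 1/5
¬ψ = ¬2/5 = 3/5
¬χ ⊃ ¬ψ = 1/5 ⊃ 3/5 = 1
(ψ ⊃ χ) ≡ (¬χ ⊃ ¬ψ) = 1 ≡ 1 = 1
and checking the remaining 35 assignments likewise gives ≥ 1 in every case.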